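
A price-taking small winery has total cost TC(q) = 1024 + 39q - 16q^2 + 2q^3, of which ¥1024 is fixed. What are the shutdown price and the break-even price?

Shutdown price = ¥7; break-even price = ¥167

Shutdown price = min AVC. AVC = 39 - 16q + 2q^2, with vertex at q = 4 and minimum ¥7.
ATC = 1024/q + 39 - 16q + 2q^2. Setting dATC/dq = −1024/q^2 − 16 + 4q = 0 gives q = 8 (since 4·8^3 − 16·8^2 = 1024).
min ATC = 1024/8 + 39 − 16·8 + 2·8^2 = ¥167. That is the break-even price.
Between these two prices the firm operates at a loss; above ¥167 it earns a profit.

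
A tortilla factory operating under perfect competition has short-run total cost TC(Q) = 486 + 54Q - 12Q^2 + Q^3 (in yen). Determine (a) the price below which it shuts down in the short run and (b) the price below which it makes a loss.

Shutdown price = ¥18; break-even price = ¥81

Shutdown price = min AVC. AVC = 54 - 12Q + Q^2, with vertex at Q = 6 and minimum ¥18.
ATC = 486/Q + 54 - 12Q + Q^2. Setting dATC/dQ = −486/Q^2 − 12 + 2Q = 0 gives Q = 9 (since 2·9^3 − 12·9^2 = 486).
min ATC = 486/9 + 54 − 12·9 + 9^2 = ¥81. That is the break-even price.
Between these two prices the firm operates at a loss; above ¥81 it earns a profit.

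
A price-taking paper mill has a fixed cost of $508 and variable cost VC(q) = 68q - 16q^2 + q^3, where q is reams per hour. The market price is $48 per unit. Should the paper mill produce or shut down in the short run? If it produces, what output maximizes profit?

Produce at q = 10

Strip out fixed cost: VC = 68q - 16q^2 + q^3. Then AVC = 68 - 16q + q^2 and MC = 68 - 32q + 3q^2.
The AVC parabola has its vertex at q = 16/2 = 8, where AVC = 68 - 16·8 + 8^2 = $4.
P = $48 exceeds min AVC = $4, so the firm stays open.
Solving P = MC: 20 - 32q + 3q^2 = 0 ⇒ q = 2/3 or 10. On the upward-sloping branch, q* = 10.
Check: AVC at q = 10 is $8 ≤ P, so revenue covers variable cost.
Profit = P·q − TC = 48·10 − 588 = -$108, a loss, but smaller than the $508 fixed cost the firm would lose by shutting down.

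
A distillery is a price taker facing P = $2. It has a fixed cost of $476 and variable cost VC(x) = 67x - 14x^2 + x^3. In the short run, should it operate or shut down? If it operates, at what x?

From TC, MC = TC'(x) = 67 - 28x + 3x^2 and AVC = VC/x = 67 - 14x + x^2.
AVC is minimized where dAVC/dx = -14 + 2x = 0, at x = 7; min AVC = 67 - 14·7 + 7^2 = $18.
P = $2 lies below min AVC = $18; no output level covers variable cost.
The firm minimizes its loss by shutting down and losing only its fixed cost of $476.

Shut down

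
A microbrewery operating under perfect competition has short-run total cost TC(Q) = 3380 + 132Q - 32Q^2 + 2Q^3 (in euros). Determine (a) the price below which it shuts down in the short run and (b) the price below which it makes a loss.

Shutdown price = €4; break-even price = €314

Shutdown price = min AVC. AVC = 132 - 32Q + 2Q^2, with vertex at Q = 8 and minimum €4.
ATC = 3380/Q + 132 - 32Q + 2Q^2. Setting dATC/dQ = −3380/Q^2 − 32 + 4Q = 0 gives Q = 13 (since 4·13^3 − 32·13^2 = 3380).
min ATC = 3380/13 + 132 − 32·13 + 2·13^2 = €314. That is the break-even price.
Between these two prices the firm operates at a loss; above €314 it earns a profit.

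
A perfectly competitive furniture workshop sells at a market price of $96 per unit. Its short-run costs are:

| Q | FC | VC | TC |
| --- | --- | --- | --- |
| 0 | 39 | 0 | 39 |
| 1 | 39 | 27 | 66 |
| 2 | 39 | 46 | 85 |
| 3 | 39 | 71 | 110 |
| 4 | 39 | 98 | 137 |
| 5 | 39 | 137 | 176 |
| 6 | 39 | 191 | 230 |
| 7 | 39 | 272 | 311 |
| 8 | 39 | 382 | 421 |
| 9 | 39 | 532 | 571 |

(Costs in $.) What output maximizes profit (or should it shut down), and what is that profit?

Tabulate TR − TC: Q=0: -39; Q=1: 30; Q=2: 107; Q=3: 178; Q=4: 247; Q=5: 304; Q=6: 346; Q=7: 361; Q=8: 347; Q=9: 293.
Profit is maximized at Q = 7. AVC there is 272/7 = $38.86 ≤ P, so producing beats shutting down (which would give -$39).

Q = 7; profit = $361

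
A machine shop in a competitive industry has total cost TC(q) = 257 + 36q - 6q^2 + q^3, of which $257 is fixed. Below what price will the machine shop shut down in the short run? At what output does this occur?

The firm shuts down when price falls below the minimum of average variable cost. AVC = VC/q = 36 - 6q + q^2.
dAVC/dq = -6 + 2q = 0 gives q = 3. min AVC = 36 - 6·3 + 3^2 = 27.
For P < $27 the firm produces nothing.

$27 per unit, at q = 3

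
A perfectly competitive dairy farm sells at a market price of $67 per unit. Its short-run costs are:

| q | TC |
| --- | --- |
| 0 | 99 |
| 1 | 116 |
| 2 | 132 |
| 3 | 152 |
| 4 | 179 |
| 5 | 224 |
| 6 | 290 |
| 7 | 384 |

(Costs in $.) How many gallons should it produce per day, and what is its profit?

Compute π = P·q − TC at each output: q=0: -99; q=1: -49; q=2: 2; q=3: 49; q=4: 89; q=5: 111; q=6: 112; q=7: 85.
Profit is maximized at q = 6. AVC there is 191/6 = $31.83 ≤ P, so producing beats shutting down (which would give -$99).

q = 6; profit = $112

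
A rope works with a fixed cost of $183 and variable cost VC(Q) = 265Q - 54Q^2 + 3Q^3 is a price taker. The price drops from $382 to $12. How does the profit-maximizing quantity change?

MC = 265 - 108Q + 9Q^2; the shutdown threshold is min AVC = $22 (at Q = 9).
With P = $382 above the shutdown price, P = MC gives Q = 13.
At P = $12 < min AVC = $22, price no longer covers variable cost at any output, so the firm shuts down: Q = 0.

Output falls from 13 to 0 (the firm shuts down)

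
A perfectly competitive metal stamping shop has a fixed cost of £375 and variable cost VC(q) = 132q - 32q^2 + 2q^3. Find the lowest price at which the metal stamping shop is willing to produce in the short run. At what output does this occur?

£4 per unit, at q = 8

The firm shuts down when price falls below the minimum of average variable cost. AVC = VC/q = 132 - 32q + 2q^2.
At the minimum of AVC, MC = AVC. MC = 132 - 64q + 6q^2; setting MC = AVC gives 4q^2 - 32q = 0, so q = 8. min AVC = 4.
The firm shuts down for any P below £4.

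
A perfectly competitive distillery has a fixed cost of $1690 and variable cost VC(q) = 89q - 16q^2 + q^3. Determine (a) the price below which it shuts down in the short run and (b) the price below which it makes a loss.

Shutdown price = min AVC. AVC = 89 - 16q + q^2, with vertex at q = 8 and minimum $25.
ATC = 1690/q + 89 - 16q + q^2. Setting dATC/dq = −1690/q^2 − 16 + 2q = 0 gives q = 13 (since 2·13^3 − 16·13^2 = 1690).
min ATC = 1690/13 + 89 − 16·13 + 13^2 = $180. That is the break-even price.
Between these two prices the firm operates at a loss; above $180 it earns a profit.

Shutdown price = $25; break-even price = $180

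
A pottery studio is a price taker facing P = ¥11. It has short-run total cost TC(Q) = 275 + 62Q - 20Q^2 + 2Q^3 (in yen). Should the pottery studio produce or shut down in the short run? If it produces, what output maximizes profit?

Shut down

From TC, MC = TC'(Q) = 62 - 40Q + 6Q^2 and AVC = VC/Q = 62 - 20Q + 2Q^2.
The AVC parabola has its vertex at Q = 20/4 = 5, where AVC = 62 - 20·5 + 2·5^2 = ¥12.
Since P = ¥11 < min AVC = ¥12, price fails to cover variable cost at any output.
The firm minimizes its loss by shutting down and losing only its fixed cost of ¥275.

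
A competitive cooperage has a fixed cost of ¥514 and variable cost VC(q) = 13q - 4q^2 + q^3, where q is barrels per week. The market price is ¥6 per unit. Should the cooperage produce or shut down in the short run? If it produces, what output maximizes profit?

Variable cost is VC = 13q - 4q^2 + q^3, so AVC = VC/q = 13 - 4q + q^2 and MC = dTC/dq = 13 - 8q + 3q^2.
The AVC parabola has its vertex at q = 4/2 = 2, where AVC = 13 - 4·2 + 2^2 = ¥9.
With P < min AVC (¥6 < ¥9), every unit sold adds to the loss.
Shutting down limits the loss to fixed cost, ¥514.

Shut down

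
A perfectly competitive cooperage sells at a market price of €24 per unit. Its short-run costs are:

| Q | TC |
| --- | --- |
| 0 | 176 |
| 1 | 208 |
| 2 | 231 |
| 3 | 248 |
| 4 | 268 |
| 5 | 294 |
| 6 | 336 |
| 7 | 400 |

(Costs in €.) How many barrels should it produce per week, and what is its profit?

Compute π = P·Q − TC at each output: Q=0: -176; Q=1: -184; Q=2: -183; Q=3: -176; Q=4: -172; Q=5: -174; Q=6: -192; Q=7: -232.
Profit is maximized at Q = 4. AVC there is 92/4 = €23 ≤ P, so producing beats shutting down (which would give -€176).

Q = 4; profit = -€172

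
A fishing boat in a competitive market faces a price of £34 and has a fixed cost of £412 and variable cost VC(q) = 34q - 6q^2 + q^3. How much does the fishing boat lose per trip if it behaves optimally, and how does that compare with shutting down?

Profit = -£380 at q = 4

AVC = 34 - 6q + q^2 has its minimum £25 at q = 3; price £34 clears that bar, so the firm operates.
With MC = 34 - 12q + 3q^2, P = MC on the upward-sloping part at q* = 4.
TR = 34·4 = 136. TC = 412 + 104 = 516. Profit = 136 − 516 = -£380.
By producing, the firm covers all variable cost plus £32 of fixed cost; shutting down would lose the full £412.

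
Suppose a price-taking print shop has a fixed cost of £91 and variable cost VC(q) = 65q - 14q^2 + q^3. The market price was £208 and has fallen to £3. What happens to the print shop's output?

Output falls from 13 to 0 (the firm shuts down)

MC = 65 - 28q + 3q^2; the shutdown threshold is min AVC = £16 (at q = 7).
At P = £208 ≥ min AVC, set P = MC on the rising branch: q = 13.
At P = £3 < min AVC = £16, price no longer covers variable cost at any output, so the firm shuts down: q = 0.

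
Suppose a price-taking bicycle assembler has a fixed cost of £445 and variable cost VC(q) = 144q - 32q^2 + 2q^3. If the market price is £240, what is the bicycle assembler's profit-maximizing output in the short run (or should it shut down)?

Produce at q = 12

Strip out fixed cost: VC = 144q - 32q^2 + 2q^3. Then AVC = 144 - 32q + 2q^2 and MC = 144 - 64q + 6q^2.
AVC hits its minimum where MC = AVC, at q = 8, giving min AVC = 144 - 32·8 + 2·8^2 = £16.
Since P = £240 ≥ min AVC = £16, price covers variable cost and the firm should produce.
Solving P = MC: -96 - 64q + 6q^2 = 0 ⇒ q = -4/3 or 12. On the upward-sloping branch, q* = 12.
Check: AVC at q = 12 is £48 ≤ P, so revenue covers variable cost.
Profit = P·q − TC = 240·12 − 1021 = £1859.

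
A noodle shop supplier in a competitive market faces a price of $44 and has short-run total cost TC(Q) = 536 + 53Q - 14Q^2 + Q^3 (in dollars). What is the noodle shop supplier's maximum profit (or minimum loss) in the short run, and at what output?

AVC = 53 - 14Q + Q^2; min AVC = $4 at Q = 7. Since P = $44 ≥ min AVC, the firm produces.
With MC = 53 - 28Q + 3Q^2, P = MC on the upward-sloping part at Q* = 9.
TR = 44·9 = 396. TC = 536 + 72 = 608. Profit = 396 − 608 = -$212.
Shutting down would mean losing the fixed cost of $536, so operating at a loss of $212 is better by $324.

Profit = -$212 at Q = 9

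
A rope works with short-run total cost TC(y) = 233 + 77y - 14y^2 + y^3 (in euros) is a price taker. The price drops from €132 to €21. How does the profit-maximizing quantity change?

AVC = 77 - 14y + y^2, minimized at y = 7 where min AVC = €28. MC = 77 - 28y + 3y^2.
With P = €132 above the shutdown price, P = MC gives y = 11.
At P = €21 < min AVC = €28, price no longer covers variable cost at any output, so the firm shuts down: y = 0.

Output falls from 11 to 0 (the firm shuts down)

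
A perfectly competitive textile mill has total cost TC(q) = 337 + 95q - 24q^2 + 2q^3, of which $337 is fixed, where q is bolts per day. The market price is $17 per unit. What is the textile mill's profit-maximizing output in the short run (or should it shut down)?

Shut down

Strip out fixed cost: VC = 95q - 24q^2 + 2q^3. Then AVC = 95 - 24q + 2q^2 and MC = 95 - 48q + 6q^2.
AVC is minimized where dAVC/dq = -24 + 4q = 0, at q = 6; min AVC = 95 - 24·6 + 2·6^2 = $23.
Since P = $17 < min AVC = $23, price fails to cover variable cost at any output.
The firm minimizes its loss by shutting down and losing only its fixed cost of $337.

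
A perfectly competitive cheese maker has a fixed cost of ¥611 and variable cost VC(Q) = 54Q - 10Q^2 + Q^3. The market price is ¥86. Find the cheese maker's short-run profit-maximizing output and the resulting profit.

AVC = 54 - 10Q + Q^2; min AVC = ¥29 at Q = 5. Since P = ¥86 ≥ min AVC, the firm produces.
MC = 54 - 20Q + 3Q^2. Setting P = MC and taking the root on the rising branch gives Q* = 8.
TR = 86·8 = 688. TC = 611 + 304 = 915. Profit = 688 − 915 = -¥227.
That loss of ¥227 beats the ¥611 the firm would lose by shutting down; producing recovers ¥384 of fixed cost.

Profit = -¥227 at Q = 8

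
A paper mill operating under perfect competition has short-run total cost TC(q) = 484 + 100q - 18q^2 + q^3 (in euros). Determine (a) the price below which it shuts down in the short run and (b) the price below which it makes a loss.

Shutdown price = min AVC. AVC = 100 - 18q + q^2, with vertex at q = 9 and minimum €19.
ATC = 484/q + 100 - 18q + q^2. Setting dATC/dq = −484/q^2 − 18 + 2q = 0 gives q = 11 (since 2·11^3 − 18·11^2 = 484).
min ATC = 484/11 + 100 − 18·11 + 11^2 = €67. That is the break-even price.
Between these two prices the firm operates at a loss; above €67 it earns a profit.

Shutdown price = €19; break-even price = €67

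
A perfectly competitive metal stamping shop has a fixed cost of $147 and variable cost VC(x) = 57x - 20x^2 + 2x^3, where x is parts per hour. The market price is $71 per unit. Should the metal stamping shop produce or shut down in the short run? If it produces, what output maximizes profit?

From TC, MC = TC'(x) = 57 - 40x + 6x^2 and AVC = VC/x = 57 - 20x + 2x^2.
AVC is minimized where dAVC/dx = -20 + 4x = 0, at x = 5; min AVC = 57 - 20·5 + 2·5^2 = $7.
Because $71 ≥ $7, revenue can cover variable cost; the firm operates.
Solving P = MC: -14 - 40x + 6x^2 = 0 ⇒ x = -1/3 or 7. On the upward-sloping branch, x* = 7.
Check: AVC at x = 7 is $15 ≤ P, so revenue covers variable cost.
Profit = P·x − TC = 71·7 − 252 = $245.

Produce at x = 7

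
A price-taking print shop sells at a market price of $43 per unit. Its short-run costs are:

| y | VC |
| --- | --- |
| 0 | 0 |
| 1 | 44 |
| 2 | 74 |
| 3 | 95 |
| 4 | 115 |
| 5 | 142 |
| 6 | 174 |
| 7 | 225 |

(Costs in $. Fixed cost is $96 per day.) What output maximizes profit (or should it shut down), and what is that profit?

Compute π = P·y − TC at each output: y=0: -96; y=1: -97; y=2: -84; y=3: -62; y=4: -39; y=5: -23; y=6: -12; y=7: -20.
Profit is maximized at y = 6. AVC there is 174/6 = $29 ≤ P, so producing beats shutting down (which would give -$96).

y = 6; profit = -$12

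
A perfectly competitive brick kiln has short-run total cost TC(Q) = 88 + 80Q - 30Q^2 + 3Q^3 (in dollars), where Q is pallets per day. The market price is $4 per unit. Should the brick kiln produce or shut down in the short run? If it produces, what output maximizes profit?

Variable cost is VC = 80Q - 30Q^2 + 3Q^3, so AVC = VC/Q = 80 - 30Q + 3Q^2 and MC = dTC/dQ = 80 - 60Q + 9Q^2.
AVC hits its minimum where MC = AVC, at Q = 5, giving min AVC = 80 - 30·5 + 3·5^2 = $5.
P = $4 lies below min AVC = $5; no output level covers variable cost.
The firm minimizes its loss by shutting down and losing only its fixed cost of $88.

Shut down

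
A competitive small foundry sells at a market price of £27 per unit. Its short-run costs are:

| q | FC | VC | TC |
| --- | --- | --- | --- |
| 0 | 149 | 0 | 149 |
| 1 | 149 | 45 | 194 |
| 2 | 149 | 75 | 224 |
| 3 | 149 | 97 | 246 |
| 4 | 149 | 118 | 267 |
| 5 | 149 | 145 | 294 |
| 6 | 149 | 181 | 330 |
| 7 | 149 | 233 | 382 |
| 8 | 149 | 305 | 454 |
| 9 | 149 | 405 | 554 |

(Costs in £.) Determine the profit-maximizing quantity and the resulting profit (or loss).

q = 0 (shut down); profit = -£149

Tabulate TR − TC: q=0: -149; q=1: -167; q=2: -170; q=3: -165; q=4: -159; q=5: -159; q=6: -168; q=7: -193; q=8: -238; q=9: -311.
Profit is highest at q = 0. Equivalently, the lowest AVC in the table is 145/5 ≈ £29 at q = 5, and P = £27 falls below it — price never covers variable cost, so the firm shuts down and loses only its fixed cost.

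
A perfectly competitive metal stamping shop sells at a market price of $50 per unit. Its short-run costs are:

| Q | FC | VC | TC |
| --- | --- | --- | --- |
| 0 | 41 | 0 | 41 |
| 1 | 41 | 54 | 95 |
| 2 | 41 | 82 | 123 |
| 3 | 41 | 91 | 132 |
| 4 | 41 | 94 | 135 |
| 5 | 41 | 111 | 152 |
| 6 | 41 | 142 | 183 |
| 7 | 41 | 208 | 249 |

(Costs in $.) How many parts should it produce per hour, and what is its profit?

Tabulate TR − TC: Q=0: -41; Q=1: -45; Q=2: -23; Q=3: 18; Q=4: 65; Q=5: 98; Q=6: 117; Q=7: 101.
Profit is maximized at Q = 6. AVC there is 142/6 = $23.67 ≤ P, so producing beats shutting down (which would give -$41).

Q = 6; profit = $117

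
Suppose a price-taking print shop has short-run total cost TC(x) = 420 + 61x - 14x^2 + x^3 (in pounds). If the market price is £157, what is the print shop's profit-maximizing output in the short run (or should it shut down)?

Produce at x = 12

Variable cost is VC = 61x - 14x^2 + x^3, so AVC = VC/x = 61 - 14x + x^2 and MC = dTC/dx = 61 - 28x + 3x^2.
AVC is minimized where dAVC/dx = -14 + 2x = 0, at x = 7; min AVC = 61 - 14·7 + 7^2 = £12.
Because £157 ≥ £12, revenue can cover variable cost; the firm operates.
Solving P = MC: -96 - 28x + 3x^2 = 0 ⇒ x = -8/3 or 12. On the upward-sloping branch, x* = 12.
Check: AVC at x = 12 is £37 ≤ P, so revenue covers variable cost.
Profit = P·x − TC = 157·12 − 864 = £1020.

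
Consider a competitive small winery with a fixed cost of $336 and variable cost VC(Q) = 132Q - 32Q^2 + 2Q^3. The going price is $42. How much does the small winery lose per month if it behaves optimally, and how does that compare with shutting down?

Profit = -$12 at Q = 9

AVC = 132 - 32Q + 2Q^2; min AVC = $4 at Q = 8. Since P = $42 ≥ min AVC, the firm produces.
With MC = 132 - 64Q + 6Q^2, P = MC on the upward-sloping part at Q* = 9.
TR = 42·9 = 378. TC = 336 + 54 = 390. Profit = 378 − 390 = -$12.
That loss of $12 beats the $336 the firm would lose by shutting down; producing recovers $324 of fixed cost.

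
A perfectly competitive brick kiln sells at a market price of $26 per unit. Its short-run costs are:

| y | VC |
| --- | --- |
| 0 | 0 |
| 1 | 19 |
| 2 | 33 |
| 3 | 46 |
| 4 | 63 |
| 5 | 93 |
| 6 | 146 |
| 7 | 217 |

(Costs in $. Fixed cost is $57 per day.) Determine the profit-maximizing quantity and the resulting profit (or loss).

y = 4; profit = -$16

Compute π = P·y − TC at each output: y=0: -57; y=1: -50; y=2: -38; y=3: -25; y=4: -16; y=5: -20; y=6: -47; y=7: -92.
Profit is maximized at y = 4. AVC there is 63/4 = $15.75 ≤ P, so producing beats shutting down (which would give -$57).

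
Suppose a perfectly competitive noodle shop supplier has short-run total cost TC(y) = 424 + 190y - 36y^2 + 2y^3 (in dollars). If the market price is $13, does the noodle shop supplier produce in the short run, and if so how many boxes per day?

Shut down

Variable cost is VC = 190y - 36y^2 + 2y^3, so AVC = VC/y = 190 - 36y + 2y^2 and MC = dTC/dy = 190 - 72y + 6y^2.
AVC hits its minimum where MC = AVC, at y = 9, giving min AVC = 190 - 36·9 + 2·9^2 = $28.
With P < min AVC ($13 < $28), every unit sold adds to the loss.
Best response: produce nothing and absorb the $424 fixed cost.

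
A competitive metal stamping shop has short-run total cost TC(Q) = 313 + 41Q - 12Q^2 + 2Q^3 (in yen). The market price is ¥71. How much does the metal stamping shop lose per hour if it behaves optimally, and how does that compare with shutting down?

AVC = 41 - 12Q + 2Q^2; min AVC = ¥23 at Q = 3. Since P = ¥71 ≥ min AVC, the firm produces.
With MC = 41 - 24Q + 6Q^2, P = MC on the upward-sloping part at Q* = 5.
TR = 71·5 = 355. TC = 313 + 155 = 468. Profit = 355 − 468 = -¥113.
By producing, the firm covers all variable cost plus ¥200 of fixed cost; shutting down would lose the full ¥313.

Profit = -¥113 at Q = 5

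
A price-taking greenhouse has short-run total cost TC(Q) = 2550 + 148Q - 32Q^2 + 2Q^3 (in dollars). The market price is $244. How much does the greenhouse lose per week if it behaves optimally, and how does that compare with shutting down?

Profit = -$246 at Q = 12

AVC = 148 - 32Q + 2Q^2; min AVC = $20 at Q = 8. Since P = $244 ≥ min AVC, the firm produces.
MC = 148 - 64Q + 6Q^2. Setting P = MC and taking the root on the rising branch gives Q* = 12.
TR = 244·12 = 2928. TC = 2550 + 624 = 3174. Profit = 2928 − 3174 = -$246.
That loss of $246 beats the $2550 the firm would lose by shutting down; producing recovers $2304 of fixed cost.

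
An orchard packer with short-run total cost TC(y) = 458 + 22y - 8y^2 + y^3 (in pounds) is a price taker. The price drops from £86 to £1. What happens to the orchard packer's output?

Output falls from 8 to 0 (the firm shuts down)

AVC = 22 - 8y + y^2, minimized at y = 4 where min AVC = £6. MC = 22 - 16y + 3y^2.
At P = £86 ≥ min AVC, set P = MC on the rising branch: y = 8.
At P = £1 < min AVC = £6, price no longer covers variable cost at any output, so the firm shuts down: y = 0.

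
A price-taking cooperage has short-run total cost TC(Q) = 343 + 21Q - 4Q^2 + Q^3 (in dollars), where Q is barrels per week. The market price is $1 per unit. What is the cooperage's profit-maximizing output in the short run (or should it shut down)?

Strip out fixed cost: VC = 21Q - 4Q^2 + Q^3. Then AVC = 21 - 4Q + Q^2 and MC = 21 - 8Q + 3Q^2.
The AVC parabola has its vertex at Q = 4/2 = 2, where AVC = 21 - 4·2 + 2^2 = $17.
Since P = $1 < min AVC = $17, price fails to cover variable cost at any output.
Best response: produce nothing and absorb the $343 fixed cost.

Shut down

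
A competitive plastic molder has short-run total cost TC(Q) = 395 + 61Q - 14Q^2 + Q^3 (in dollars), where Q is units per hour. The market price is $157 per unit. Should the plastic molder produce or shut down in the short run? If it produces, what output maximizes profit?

Produce at Q = 12

Variable cost is VC = 61Q - 14Q^2 + Q^3, so AVC = VC/Q = 61 - 14Q + Q^2 and MC = dTC/dQ = 61 - 28Q + 3Q^2.
The AVC parabola has its vertex at Q = 14/2 = 7, where AVC = 61 - 14·7 + 7^2 = $12.
P = $157 exceeds min AVC = $12, so the firm stays open.
Set P = MC: 157 = 61 - 28Q + 3Q^2 → -96 - 28Q + 3Q^2 = 0. The roots are Q = -8/3 and Q = 12; the profit-maximizing output is on the rising part of MC, so Q* = 12.
Check: AVC at Q = 12 is $37 ≤ P, so revenue covers variable cost.
Profit = P·Q − TC = 157·12 − 839 = $1045.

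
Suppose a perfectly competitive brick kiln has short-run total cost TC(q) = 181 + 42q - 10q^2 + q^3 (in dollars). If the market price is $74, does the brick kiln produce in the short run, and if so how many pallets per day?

Produce at q = 8

From TC, MC = TC'(q) = 42 - 20q + 3q^2 and AVC = VC/q = 42 - 10q + q^2.
The AVC parabola has its vertex at q = 10/2 = 5, where AVC = 42 - 10·5 + 5^2 = $17.
P = $74 exceeds min AVC = $17, so the firm stays open.
P = MC gives -32 - 20q + 3q^2 = 0, with roots -4/3 and 8. Take the larger (rising MC): q* = 8.
Check: AVC at q = 8 is $26 ≤ P, so revenue covers variable cost.
Profit = P·q − TC = 74·8 − 389 = $203.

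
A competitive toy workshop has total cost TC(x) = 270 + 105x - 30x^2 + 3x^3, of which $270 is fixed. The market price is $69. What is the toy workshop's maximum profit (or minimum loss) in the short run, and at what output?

AVC = 105 - 30x + 3x^2; min AVC = $30 at x = 5. Since P = $69 ≥ min AVC, the firm produces.
With MC = 105 - 60x + 9x^2, P = MC on the upward-sloping part at x* = 6.
TR = 69·6 = 414. TC = 270 + 198 = 468. Profit = 414 − 468 = -$54.
That loss of $54 beats the $270 the firm would lose by shutting down; producing recovers $216 of fixed cost.

Profit = -$54 at x = 6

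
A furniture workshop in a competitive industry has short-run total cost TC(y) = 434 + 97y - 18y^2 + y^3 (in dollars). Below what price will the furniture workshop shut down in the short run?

The shutdown price is the minimum of AVC. VC = 97y - 18y^2 + y^3, so AVC = 97 - 18y + y^2.
At the minimum of AVC, MC = AVC. MC = 97 - 36y + 3y^2; setting MC = AVC gives 2y^2 - 18y = 0, so y = 9. min AVC = 16.
So the shutdown price is $16.

$16 per unit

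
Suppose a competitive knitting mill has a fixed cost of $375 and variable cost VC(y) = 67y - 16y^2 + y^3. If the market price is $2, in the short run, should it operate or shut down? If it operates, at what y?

Strip out fixed cost: VC = 67y - 16y^2 + y^3. Then AVC = 67 - 16y + y^2 and MC = 67 - 32y + 3y^2.
The AVC parabola has its vertex at y = 16/2 = 8, where AVC = 67 - 16·8 + 8^2 = $3.
With P < min AVC ($2 < $3), every unit sold adds to the loss.
Best response: produce nothing and absorb the $375 fixed cost.

Shut down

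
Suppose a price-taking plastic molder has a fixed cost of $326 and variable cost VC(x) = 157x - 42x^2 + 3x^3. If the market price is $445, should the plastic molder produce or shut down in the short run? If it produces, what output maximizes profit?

From TC, MC = TC'(x) = 157 - 84x + 9x^2 and AVC = VC/x = 157 - 42x + 3x^2.
The AVC parabola has its vertex at x = 42/6 = 7, where AVC = 157 - 42·7 + 3·7^2 = $10.
P = $445 exceeds min AVC = $10, so the firm stays open.
P = MC gives -288 - 84x + 9x^2 = 0, with roots -8/3 and 12. Take the larger (rising MC): x* = 12.
Check: AVC at x = 12 is $85 ≤ P, so revenue covers variable cost.
Profit = P·x − TC = 445·12 − 1346 = $3994.

Produce at x = 12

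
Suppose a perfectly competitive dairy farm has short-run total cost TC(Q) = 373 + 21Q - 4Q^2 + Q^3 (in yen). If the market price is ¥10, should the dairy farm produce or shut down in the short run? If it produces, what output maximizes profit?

Shut down

Variable cost is VC = 21Q - 4Q^2 + Q^3, so AVC = VC/Q = 21 - 4Q + Q^2 and MC = dTC/dQ = 21 - 8Q + 3Q^2.
AVC hits its minimum where MC = AVC, at Q = 2, giving min AVC = 21 - 4·2 + 2^2 = ¥17.
With P < min AVC (¥10 < ¥17), every unit sold adds to the loss.
Best response: produce nothing and absorb the ¥373 fixed cost.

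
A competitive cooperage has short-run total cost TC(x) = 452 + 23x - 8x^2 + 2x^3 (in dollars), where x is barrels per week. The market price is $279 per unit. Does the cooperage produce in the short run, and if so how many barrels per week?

Strip out fixed cost: VC = 23x - 8x^2 + 2x^3. Then AVC = 23 - 8x + 2x^2 and MC = 23 - 16x + 6x^2.
AVC hits its minimum where MC = AVC, at x = 2, giving min AVC = 23 - 8·2 + 2·2^2 = $15.
P = $279 exceeds min AVC = $15, so the firm stays open.
Solving P = MC: -256 - 16x + 6x^2 = 0 ⇒ x = -16/3 or 8. On the upward-sloping branch, x* = 8.
Check: AVC at x = 8 is $87 ≤ P, so revenue covers variable cost.
Profit = P·x − TC = 279·8 − 1148 = $1084.

Produce at x = 8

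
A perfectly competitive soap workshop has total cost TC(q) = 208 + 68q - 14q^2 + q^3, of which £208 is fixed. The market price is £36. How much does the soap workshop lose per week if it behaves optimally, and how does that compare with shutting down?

Profit = -£80 at q = 8

AVC = 68 - 14q + q^2; min AVC = £19 at q = 7. Since P = £36 ≥ min AVC, the firm produces.
With MC = 68 - 28q + 3q^2, P = MC on the upward-sloping part at q* = 8.
TR = 36·8 = 288. TC = 208 + 160 = 368. Profit = 288 − 368 = -£80.
Shutting down would mean losing the fixed cost of £208, so operating at a loss of £80 is better by £128.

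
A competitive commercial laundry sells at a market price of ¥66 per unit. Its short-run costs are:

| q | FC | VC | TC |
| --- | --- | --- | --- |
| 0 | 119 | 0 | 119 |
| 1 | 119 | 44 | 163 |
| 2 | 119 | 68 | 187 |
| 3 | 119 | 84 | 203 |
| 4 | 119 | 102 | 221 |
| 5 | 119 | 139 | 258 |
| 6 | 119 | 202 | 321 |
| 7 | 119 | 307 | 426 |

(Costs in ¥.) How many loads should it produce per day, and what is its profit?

q = 6; profit = ¥75

Compute π = P·q − TC at each output: q=0: -119; q=1: -97; q=2: -55; q=3: -5; q=4: 43; q=5: 72; q=6: 75; q=7: 36.
Profit is maximized at q = 6. AVC there is 202/6 = ¥33.67 ≤ P, so producing beats shutting down (which would give -¥119).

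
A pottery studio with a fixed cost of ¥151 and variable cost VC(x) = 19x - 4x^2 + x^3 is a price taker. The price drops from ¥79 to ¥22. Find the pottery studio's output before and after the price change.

Output falls from 6 to 3

AVC = 19 - 4x + x^2, minimized at x = 2 where min AVC = ¥15. MC = 19 - 8x + 3x^2.
At P = ¥79 ≥ min AVC, set P = MC on the rising branch: x = 6.
At P = ¥22 ≥ min AVC, set P = MC: x = 3. The firm stays open but cuts output.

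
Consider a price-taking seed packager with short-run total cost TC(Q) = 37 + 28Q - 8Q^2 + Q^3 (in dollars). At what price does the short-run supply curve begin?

Short-run supply begins at min AVC. From VC = 28Q - 8Q^2 + Q^3, AVC = 28 - 8Q + Q^2.
dAVC/dQ = -8 + 2Q = 0 gives Q = 4. min AVC = 28 - 8·4 + 4^2 = 12.
For P < $12 the firm produces nothing.

$12 per unit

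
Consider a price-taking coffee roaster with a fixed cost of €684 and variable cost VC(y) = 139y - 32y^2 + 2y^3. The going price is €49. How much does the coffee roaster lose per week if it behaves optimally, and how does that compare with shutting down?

AVC = 139 - 32y + 2y^2 has its minimum €11 at y = 8; price €49 clears that bar, so the firm operates.
MC = 139 - 64y + 6y^2. Setting P = MC and taking the root on the rising branch gives y* = 9.
TR = 49·9 = 441. TC = 684 + 117 = 801. Profit = 441 − 801 = -€360.
That loss of €360 beats the €684 the firm would lose by shutting down; producing recovers €324 of fixed cost.

Profit = -€360 at y = 9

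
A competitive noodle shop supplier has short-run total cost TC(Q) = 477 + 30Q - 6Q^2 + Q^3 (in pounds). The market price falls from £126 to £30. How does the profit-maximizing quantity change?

Output falls from 8 to 4

AVC = 30 - 6Q + Q^2, minimized at Q = 3 where min AVC = £21. MC = 30 - 12Q + 3Q^2.
With P = £126 above the shutdown price, P = MC gives Q = 8.
At P = £30 ≥ min AVC, set P = MC: Q = 4. The firm stays open but cuts output.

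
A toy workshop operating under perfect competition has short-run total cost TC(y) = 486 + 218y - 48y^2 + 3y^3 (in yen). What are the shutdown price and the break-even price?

Shutdown price = min AVC. AVC = 218 - 48y + 3y^2, with vertex at y = 8 and minimum ¥26.
ATC = 486/y + 218 - 48y + 3y^2. Setting dATC/dy = −486/y^2 − 48 + 6y = 0 gives y = 9 (since 6·9^3 − 48·9^2 = 486).
min ATC = 486/9 + 218 − 48·9 + 3·9^2 = ¥83. That is the break-even price.
Between these two prices the firm operates at a loss; above ¥83 it earns a profit.

Shutdown price = ¥26; break-even price = ¥83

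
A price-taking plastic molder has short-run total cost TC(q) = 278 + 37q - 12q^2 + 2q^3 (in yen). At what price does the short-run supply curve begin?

¥19 per unit

Short-run supply begins at min AVC. From VC = 37q - 12q^2 + 2q^3, AVC = 37 - 12q + 2q^2.
dAVC/dq = -12 + 4q = 0 gives q = 3. min AVC = 37 - 12·3 + 2·3^2 = 19.
So the shutdown price is ¥19.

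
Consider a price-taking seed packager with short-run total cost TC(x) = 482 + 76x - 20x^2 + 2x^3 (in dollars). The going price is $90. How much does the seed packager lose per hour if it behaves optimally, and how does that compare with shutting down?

Profit = -$90 at x = 7

AVC = 76 - 20x + 2x^2; min AVC = $26 at x = 5. Since P = $90 ≥ min AVC, the firm produces.
MC = 76 - 40x + 6x^2. Setting P = MC and taking the root on the rising branch gives x* = 7.
TR = 90·7 = 630. TC = 482 + 238 = 720. Profit = 630 − 720 = -$90.
By producing, the firm covers all variable cost plus $392 of fixed cost; shutting down would lose the full $482.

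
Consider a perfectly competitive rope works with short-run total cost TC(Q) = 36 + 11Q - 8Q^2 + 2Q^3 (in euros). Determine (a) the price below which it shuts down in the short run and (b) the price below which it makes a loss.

AVC = 11 - 8Q + 2Q^2; minimized at Q = 2, giving min AVC = €3. That is the shutdown price.
ATC = 36/Q + 11 - 8Q + 2Q^2. Setting dATC/dQ = −36/Q^2 − 8 + 4Q = 0 gives Q = 3 (since 4·3^3 − 8·3^2 = 36).
min ATC = 36/3 + 11 − 8·3 + 2·3^2 = €17. That is the break-even price.
Between these two prices the firm operates at a loss; above €17 it earns a profit.

Shutdown price = €3; break-even price = €17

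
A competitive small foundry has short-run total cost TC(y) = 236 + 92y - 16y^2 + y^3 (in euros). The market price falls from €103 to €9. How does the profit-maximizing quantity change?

MC = 92 - 32y + 3y^2; the shutdown threshold is min AVC = €28 (at y = 8).
At P = €103 ≥ min AVC, set P = MC on the rising branch: y = 11.
At P = €9 < min AVC = €28, price no longer covers variable cost at any output, so the firm shuts down: y = 0.

Output falls from 11 to 0 (the firm shuts down)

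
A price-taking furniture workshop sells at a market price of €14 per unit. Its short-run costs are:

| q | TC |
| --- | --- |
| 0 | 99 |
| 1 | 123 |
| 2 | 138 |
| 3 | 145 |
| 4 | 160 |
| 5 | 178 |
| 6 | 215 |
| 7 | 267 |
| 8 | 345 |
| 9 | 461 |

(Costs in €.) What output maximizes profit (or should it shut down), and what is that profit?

Tabulate TR − TC: q=0: -99; q=1: -109; q=2: -110; q=3: -103; q=4: -104; q=5: -108; q=6: -131; q=7: -169; q=8: -233; q=9: -335.
Profit is highest at q = 0. Equivalently, the lowest AVC in the table is 61/4 ≈ €15.25 at q = 4, and P = €14 falls below it — price never covers variable cost, so the firm shuts down and loses only its fixed cost.

q = 0 (shut down); profit = -€99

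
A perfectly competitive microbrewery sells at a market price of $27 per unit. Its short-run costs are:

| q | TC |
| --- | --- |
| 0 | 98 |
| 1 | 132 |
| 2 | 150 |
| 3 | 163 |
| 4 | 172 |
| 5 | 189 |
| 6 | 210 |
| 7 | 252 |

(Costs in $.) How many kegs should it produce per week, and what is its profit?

Tabulate TR − TC: q=0: -98; q=1: -105; q=2: -96; q=3: -82; q=4: -64; q=5: -54; q=6: -48; q=7: -63.
Profit is maximized at q = 6. AVC there is 112/6 = $18.67 ≤ P, so producing beats shutting down (which would give -$98).

q = 6; profit = -$48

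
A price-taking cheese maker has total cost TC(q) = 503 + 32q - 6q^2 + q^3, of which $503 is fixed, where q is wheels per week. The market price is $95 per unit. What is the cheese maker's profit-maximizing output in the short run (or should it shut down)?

Strip out fixed cost: VC = 32q - 6q^2 + q^3. Then AVC = 32 - 6q + q^2 and MC = 32 - 12q + 3q^2.
AVC hits its minimum where MC = AVC, at q = 3, giving min AVC = 32 - 6·3 + 3^2 = $23.
Because $95 ≥ $23, revenue can cover variable cost; the firm operates.
P = MC gives -63 - 12q + 3q^2 = 0, with roots -3 and 7. Take the larger (rising MC): q* = 7.
Check: AVC at q = 7 is $39 ≤ P, so revenue covers variable cost.
Profit = P·q − TC = 95·7 − 776 = -$111, a loss, but smaller than the $503 fixed cost the firm would lose by shutting down.

Produce at q = 7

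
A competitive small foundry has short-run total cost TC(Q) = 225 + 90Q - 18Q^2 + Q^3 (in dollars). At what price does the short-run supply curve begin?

The firm shuts down when price falls below the minimum of average variable cost. AVC = VC/Q = 90 - 18Q + Q^2.
At the minimum of AVC, MC = AVC. MC = 90 - 36Q + 3Q^2; setting MC = AVC gives 2Q^2 - 18Q = 0, so Q = 9. min AVC = 9.
So the shutdown price is $9.

$9 per unit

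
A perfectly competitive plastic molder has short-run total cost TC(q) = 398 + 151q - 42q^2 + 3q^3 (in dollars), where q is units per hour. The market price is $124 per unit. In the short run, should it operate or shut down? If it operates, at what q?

Produce at q = 9

Strip out fixed cost: VC = 151q - 42q^2 + 3q^3. Then AVC = 151 - 42q + 3q^2 and MC = 151 - 84q + 9q^2.
The AVC parabola has its vertex at q = 42/6 = 7, where AVC = 151 - 42·7 + 3·7^2 = $4.
Because $124 ≥ $4, revenue can cover variable cost; the firm operates.
Solving P = MC: 27 - 84q + 9q^2 = 0 ⇒ q = 1/3 or 9. On the upward-sloping branch, q* = 9.
Check: AVC at q = 9 is $16 ≤ P, so revenue covers variable cost.
Profit = P·q − TC = 124·9 − 542 = $574.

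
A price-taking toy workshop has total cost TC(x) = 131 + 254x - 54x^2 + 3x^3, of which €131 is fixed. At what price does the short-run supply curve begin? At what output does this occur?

Short-run supply begins at min AVC. From VC = 254x - 54x^2 + 3x^3, AVC = 254 - 54x + 3x^2.
dAVC/dx = -54 + 6x = 0 gives x = 9. min AVC = 254 - 54·9 + 3·9^2 = 11.
So the shutdown price is €11.

€11 per unit, at x = 9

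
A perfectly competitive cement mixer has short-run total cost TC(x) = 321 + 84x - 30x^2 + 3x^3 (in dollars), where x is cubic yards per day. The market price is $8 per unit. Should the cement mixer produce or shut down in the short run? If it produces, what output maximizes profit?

Variable cost is VC = 84x - 30x^2 + 3x^3, so AVC = VC/x = 84 - 30x + 3x^2 and MC = dTC/dx = 84 - 60x + 9x^2.
AVC hits its minimum where MC = AVC, at x = 5, giving min AVC = 84 - 30·5 + 3·5^2 = $9.
Since P = $8 < min AVC = $9, price fails to cover variable cost at any output.
Best response: produce nothing and absorb the $321 fixed cost.

Shut down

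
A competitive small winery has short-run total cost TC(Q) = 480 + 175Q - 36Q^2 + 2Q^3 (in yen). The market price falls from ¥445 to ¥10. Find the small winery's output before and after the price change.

AVC = 175 - 36Q + 2Q^2, minimized at Q = 9 where min AVC = ¥13. MC = 175 - 72Q + 6Q^2.
With P = ¥445 above the shutdown price, P = MC gives Q = 15.
At P = ¥10 < min AVC = ¥13, price no longer covers variable cost at any output, so the firm shuts down: Q = 0.

Output falls from 15 to 0 (the firm shuts down)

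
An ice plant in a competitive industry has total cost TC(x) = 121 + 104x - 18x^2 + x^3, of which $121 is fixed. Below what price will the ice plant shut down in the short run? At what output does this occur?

$23 per unit, at x = 9

The firm shuts down when price falls below the minimum of average variable cost. AVC = VC/x = 104 - 18x + x^2.
At the minimum of AVC, MC = AVC. MC = 104 - 36x + 3x^2; setting MC = AVC gives 2x^2 - 18x = 0, so x = 9. min AVC = 23.
The firm shuts down for any P below $23.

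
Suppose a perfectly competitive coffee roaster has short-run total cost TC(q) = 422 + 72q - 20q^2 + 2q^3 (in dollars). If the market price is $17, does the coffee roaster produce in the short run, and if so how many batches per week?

Shut down

Strip out fixed cost: VC = 72q - 20q^2 + 2q^3. Then AVC = 72 - 20q + 2q^2 and MC = 72 - 40q + 6q^2.
The AVC parabola has its vertex at q = 20/4 = 5, where AVC = 72 - 20·5 + 2·5^2 = $22.
With P < min AVC ($17 < $22), every unit sold adds to the loss.
Best response: produce nothing and absorb the $422 fixed cost.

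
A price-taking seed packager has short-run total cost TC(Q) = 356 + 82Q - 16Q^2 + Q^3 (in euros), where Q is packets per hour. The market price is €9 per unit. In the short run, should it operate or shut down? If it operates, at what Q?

Shut down

Strip out fixed cost: VC = 82Q - 16Q^2 + Q^3. Then AVC = 82 - 16Q + Q^2 and MC = 82 - 32Q + 3Q^2.
AVC hits its minimum where MC = AVC, at Q = 8, giving min AVC = 82 - 16·8 + 8^2 = €18.
Since P = €9 < min AVC = €18, price fails to cover variable cost at any output.
The firm minimizes its loss by shutting down and losing only its fixed cost of €356.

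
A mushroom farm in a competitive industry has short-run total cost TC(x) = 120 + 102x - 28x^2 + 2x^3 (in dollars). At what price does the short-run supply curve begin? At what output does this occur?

Short-run supply begins at min AVC. From VC = 102x - 28x^2 + 2x^3, AVC = 102 - 28x + 2x^2.
dAVC/dx = -28 + 4x = 0 gives x = 7. min AVC = 102 - 28·7 + 2·7^2 = 4.
The firm shuts down for any P below $4.

$4 per unit, at x = 7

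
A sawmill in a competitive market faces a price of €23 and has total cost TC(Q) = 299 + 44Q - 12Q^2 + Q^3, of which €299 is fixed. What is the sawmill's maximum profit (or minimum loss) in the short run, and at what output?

Profit = -€201 at Q = 7

AVC = 44 - 12Q + Q^2; min AVC = €8 at Q = 6. Since P = €23 ≥ min AVC, the firm produces.
MC = 44 - 24Q + 3Q^2. Setting P = MC and taking the root on the rising branch gives Q* = 7.
TR = 23·7 = 161. TC = 299 + 63 = 362. Profit = 161 − 362 = -€201.
Shutting down would mean losing the fixed cost of €299, so operating at a loss of €201 is better by €98.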